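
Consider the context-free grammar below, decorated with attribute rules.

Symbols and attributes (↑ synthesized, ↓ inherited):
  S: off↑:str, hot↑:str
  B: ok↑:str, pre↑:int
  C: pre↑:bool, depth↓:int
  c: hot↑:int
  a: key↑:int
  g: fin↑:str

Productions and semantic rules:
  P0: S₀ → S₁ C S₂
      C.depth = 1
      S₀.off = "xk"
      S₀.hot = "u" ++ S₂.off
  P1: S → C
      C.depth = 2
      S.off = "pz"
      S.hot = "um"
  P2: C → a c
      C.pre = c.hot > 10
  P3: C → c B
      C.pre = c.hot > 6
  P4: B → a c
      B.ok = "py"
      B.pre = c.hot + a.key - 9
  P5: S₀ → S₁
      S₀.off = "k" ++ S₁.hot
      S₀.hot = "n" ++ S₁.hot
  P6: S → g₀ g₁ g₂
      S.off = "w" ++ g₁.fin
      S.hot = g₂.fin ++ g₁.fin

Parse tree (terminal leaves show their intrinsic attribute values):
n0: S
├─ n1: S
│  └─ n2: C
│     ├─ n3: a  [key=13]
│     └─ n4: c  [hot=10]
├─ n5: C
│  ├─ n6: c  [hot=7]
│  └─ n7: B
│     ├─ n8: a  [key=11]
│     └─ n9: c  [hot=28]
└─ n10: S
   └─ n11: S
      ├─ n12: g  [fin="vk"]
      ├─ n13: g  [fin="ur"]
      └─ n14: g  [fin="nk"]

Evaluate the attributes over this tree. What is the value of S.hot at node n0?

1. n2.depth = 2  [2]
2. n3.key = 13  [terminal]
3. n4.hot = 10  [terminal]
4. n2.pre = false  [c.hot > 10]
5. n1.off = "pz"  ["pz"]
6. n1.hot = "um"  ["um"]
7. n5.depth = 1  [1]
8. n6.hot = 7  [terminal]
9. n8.key = 11  [terminal]
10. n9.hot = 28  [terminal]
11. n7.ok = "py"  ["py"]
12. n7.pre = 30  [c.hot + a.key - 9]
13. n5.pre = true  [c.hot > 6]
14. n12.fin = "vk"  [terminal]
15. n13.fin = "ur"  [terminal]
16. n14.fin = "nk"  [terminal]
17. n11.off = "wur"  ["w" ++ g₁.fin]
18. n11.hot = "nkur"  [g₂.fin ++ g₁.fin]
19. n10.off = "knkur"  ["k" ++ S₁.hot]
20. n10.hot = "nnkur"  ["n" ++ S₁.hot]
21. n0.off = "xk"  ["xk"]
22. n0.hot = "uknkur"  ["u" ++ S₂.off]

"uknkur"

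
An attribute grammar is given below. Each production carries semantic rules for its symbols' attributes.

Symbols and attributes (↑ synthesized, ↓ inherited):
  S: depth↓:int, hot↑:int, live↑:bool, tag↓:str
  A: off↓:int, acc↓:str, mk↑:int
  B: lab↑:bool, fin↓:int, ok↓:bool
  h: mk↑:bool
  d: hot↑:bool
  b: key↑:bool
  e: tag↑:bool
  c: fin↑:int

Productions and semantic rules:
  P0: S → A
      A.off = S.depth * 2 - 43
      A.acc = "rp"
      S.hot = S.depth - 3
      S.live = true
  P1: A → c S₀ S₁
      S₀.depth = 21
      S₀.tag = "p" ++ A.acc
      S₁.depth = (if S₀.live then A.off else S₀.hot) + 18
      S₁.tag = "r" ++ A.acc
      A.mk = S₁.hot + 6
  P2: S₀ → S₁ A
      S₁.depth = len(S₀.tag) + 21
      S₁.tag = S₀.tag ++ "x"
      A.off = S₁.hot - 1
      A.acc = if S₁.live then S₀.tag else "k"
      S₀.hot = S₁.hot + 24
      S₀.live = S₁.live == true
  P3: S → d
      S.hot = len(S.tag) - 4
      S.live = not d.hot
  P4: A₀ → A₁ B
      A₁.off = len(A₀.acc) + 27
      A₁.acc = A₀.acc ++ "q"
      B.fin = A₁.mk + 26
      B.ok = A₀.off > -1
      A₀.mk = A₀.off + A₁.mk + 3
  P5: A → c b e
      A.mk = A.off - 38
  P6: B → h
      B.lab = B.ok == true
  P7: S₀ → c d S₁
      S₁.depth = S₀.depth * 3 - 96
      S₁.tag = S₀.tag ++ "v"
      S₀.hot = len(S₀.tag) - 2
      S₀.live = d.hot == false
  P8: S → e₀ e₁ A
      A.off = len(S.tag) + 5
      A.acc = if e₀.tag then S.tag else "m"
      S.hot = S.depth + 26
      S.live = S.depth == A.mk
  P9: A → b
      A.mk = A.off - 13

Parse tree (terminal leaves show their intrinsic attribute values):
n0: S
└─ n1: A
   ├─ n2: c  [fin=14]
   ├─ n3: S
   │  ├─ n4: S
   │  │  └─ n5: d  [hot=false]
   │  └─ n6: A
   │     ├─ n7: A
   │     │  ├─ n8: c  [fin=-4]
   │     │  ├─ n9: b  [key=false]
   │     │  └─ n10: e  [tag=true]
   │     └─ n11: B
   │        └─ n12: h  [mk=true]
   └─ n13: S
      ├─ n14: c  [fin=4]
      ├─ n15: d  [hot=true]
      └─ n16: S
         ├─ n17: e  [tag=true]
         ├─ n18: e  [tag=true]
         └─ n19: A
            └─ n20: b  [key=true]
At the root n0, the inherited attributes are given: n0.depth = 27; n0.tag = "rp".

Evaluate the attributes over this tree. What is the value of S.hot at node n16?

17

1. n0.depth = 27  [given at root]
2. n0.tag = "rp"  [given at root]
3. n1.off = 11  [S.depth * 2 - 43]
4. n1.acc = "rp"  ["rp"]
5. n2.fin = 14  [terminal]
6. n3.depth = 21  [21]
7. n3.tag = "prp"  ["p" ++ A.acc]
8. n4.depth = 24  [len(S₀.tag) + 21]
9. n4.tag = "prpx"  [S₀.tag ++ "x"]
10. n5.hot = false  [terminal]
11. n4.hot = 0  [len(S.tag) - 4]
12. n4.live = true  [not d.hot]
13. n6.off = -1  [S₁.hot - 1]
14. n6.acc = "prp"  [if S₁.live then S₀.tag else "k"]
15. n7.off = 30  [len(A₀.acc) + 27]
16. n7.acc = "prpq"  [A₀.acc ++ "q"]
17. n8.fin = -4  [terminal]
18. n9.key = false  [terminal]
19. n10.tag = true  [terminal]
20. n7.mk = -8  [A.off - 38]
21. n11.fin = 18  [A₁.mk + 26]
22. n11.ok = false  [A₀.off > -1]
23. n12.mk = true  [terminal]
24. n11.lab = false  [B.ok == true]
25. n6.mk = -6  [A₀.off + A₁.mk + 3]
26. n3.hot = 24  [S₁.hot + 24]
27. n3.live = true  [S₁.live == true]
28. n13.depth = 29  [(if S₀.live then A.off else S₀.hot) + 18]
29. n13.tag = "rrp"  ["r" ++ A.acc]
30. n14.fin = 4  [terminal]
31. n15.hot = true  [terminal]
32. n16.depth = -9  [S₀.depth * 3 - 96]
33. n16.tag = "rrpv"  [S₀.tag ++ "v"]
34. n17.tag = true  [terminal]
35. n18.tag = true  [terminal]
36. n19.off = 9  [len(S.tag) + 5]
37. n19.acc = "rrpv"  [if e₀.tag then S.tag else "m"]
38. n20.key = true  [terminal]
39. n19.mk = -4  [A.off - 13]
40. n16.hot = 17  [S.depth + 26]
41. n16.live = false  [S.depth == A.mk]
42. n13.hot = 1  [len(S₀.tag) - 2]
43. n13.live = false  [d.hot == false]
44. n1.mk = 7  [S₁.hot + 6]
45. n0.hot = 24  [S.depth - 3]
46. n0.live = true  [true]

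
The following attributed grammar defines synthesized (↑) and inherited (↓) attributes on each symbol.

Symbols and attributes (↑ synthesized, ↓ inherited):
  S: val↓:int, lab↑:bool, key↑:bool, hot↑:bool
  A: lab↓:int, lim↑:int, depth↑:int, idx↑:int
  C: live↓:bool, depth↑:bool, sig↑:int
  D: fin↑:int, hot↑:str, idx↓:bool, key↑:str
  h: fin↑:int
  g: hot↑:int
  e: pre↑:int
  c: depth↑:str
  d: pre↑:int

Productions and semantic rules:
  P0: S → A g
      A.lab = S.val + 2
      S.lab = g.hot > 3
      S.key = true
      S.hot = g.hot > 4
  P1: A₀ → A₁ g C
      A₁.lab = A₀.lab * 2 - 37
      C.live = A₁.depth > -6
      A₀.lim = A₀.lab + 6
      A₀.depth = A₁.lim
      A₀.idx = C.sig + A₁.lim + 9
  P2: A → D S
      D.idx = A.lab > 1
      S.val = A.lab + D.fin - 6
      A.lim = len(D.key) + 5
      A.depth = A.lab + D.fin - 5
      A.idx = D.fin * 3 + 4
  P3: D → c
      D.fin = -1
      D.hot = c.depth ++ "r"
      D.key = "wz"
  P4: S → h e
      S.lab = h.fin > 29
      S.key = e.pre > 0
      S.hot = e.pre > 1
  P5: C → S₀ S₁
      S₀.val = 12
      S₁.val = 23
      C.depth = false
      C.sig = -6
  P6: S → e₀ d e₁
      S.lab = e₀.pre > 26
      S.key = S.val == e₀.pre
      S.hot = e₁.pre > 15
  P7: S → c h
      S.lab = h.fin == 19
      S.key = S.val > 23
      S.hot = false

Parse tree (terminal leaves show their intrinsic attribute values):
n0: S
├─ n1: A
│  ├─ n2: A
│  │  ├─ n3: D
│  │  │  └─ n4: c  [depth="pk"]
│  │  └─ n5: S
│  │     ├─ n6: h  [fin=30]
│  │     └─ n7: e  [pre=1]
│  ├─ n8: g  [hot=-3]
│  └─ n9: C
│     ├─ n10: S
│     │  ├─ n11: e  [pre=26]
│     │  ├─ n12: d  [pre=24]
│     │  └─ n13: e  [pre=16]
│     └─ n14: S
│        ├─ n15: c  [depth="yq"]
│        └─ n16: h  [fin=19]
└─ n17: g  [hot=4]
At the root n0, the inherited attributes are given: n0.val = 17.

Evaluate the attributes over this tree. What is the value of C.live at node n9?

true

1. n0.val = 17  [given at root]
2. n1.lab = 19  [S.val + 2]
3. n2.lab = 1  [A₀.lab * 2 - 37]
4. n3.idx = false  [A.lab > 1]
5. n4.depth = "pk"  [terminal]
6. n3.fin = -1  [-1]
7. n3.hot = "pkr"  [c.depth ++ "r"]
8. n3.key = "wz"  ["wz"]
9. n5.val = -6  [A.lab + D.fin - 6]
10. n6.fin = 30  [terminal]
11. n7.pre = 1  [terminal]
12. n5.lab = true  [h.fin > 29]
13. n5.key = true  [e.pre > 0]
14. n5.hot = false  [e.pre > 1]
15. n2.lim = 7  [len(D.key) + 5]
16. n2.depth = -5  [A.lab + D.fin - 5]
17. n2.idx = 1  [D.fin * 3 + 4]
18. n8.hot = -3  [terminal]
19. n9.live = true  [A₁.depth > -6]
20. n10.val = 12  [12]
21. n11.pre = 26  [terminal]
22. n12.pre = 24  [terminal]
23. n13.pre = 16  [terminal]
24. n10.lab = false  [e₀.pre > 26]
25. n10.key = false  [S.val == e₀.pre]
26. n10.hot = true  [e₁.pre > 15]
27. n14.val = 23  [23]
28. n15.depth = "yq"  [terminal]
29. n16.fin = 19  [terminal]
30. n14.lab = true  [h.fin == 19]
31. n14.key = false  [S.val > 23]
32. n14.hot = false  [false]
33. n9.depth = false  [false]
34. n9.sig = -6  [-6]
35. n1.lim = 25  [A₀.lab + 6]
36. n1.depth = 7  [A₁.lim]
37. n1.idx = 10  [C.sig + A₁.lim + 9]
38. n17.hot = 4  [terminal]
39. n0.lab = true  [g.hot > 3]
40. n0.key = true  [true]
41. n0.hot = false  [g.hot > 4]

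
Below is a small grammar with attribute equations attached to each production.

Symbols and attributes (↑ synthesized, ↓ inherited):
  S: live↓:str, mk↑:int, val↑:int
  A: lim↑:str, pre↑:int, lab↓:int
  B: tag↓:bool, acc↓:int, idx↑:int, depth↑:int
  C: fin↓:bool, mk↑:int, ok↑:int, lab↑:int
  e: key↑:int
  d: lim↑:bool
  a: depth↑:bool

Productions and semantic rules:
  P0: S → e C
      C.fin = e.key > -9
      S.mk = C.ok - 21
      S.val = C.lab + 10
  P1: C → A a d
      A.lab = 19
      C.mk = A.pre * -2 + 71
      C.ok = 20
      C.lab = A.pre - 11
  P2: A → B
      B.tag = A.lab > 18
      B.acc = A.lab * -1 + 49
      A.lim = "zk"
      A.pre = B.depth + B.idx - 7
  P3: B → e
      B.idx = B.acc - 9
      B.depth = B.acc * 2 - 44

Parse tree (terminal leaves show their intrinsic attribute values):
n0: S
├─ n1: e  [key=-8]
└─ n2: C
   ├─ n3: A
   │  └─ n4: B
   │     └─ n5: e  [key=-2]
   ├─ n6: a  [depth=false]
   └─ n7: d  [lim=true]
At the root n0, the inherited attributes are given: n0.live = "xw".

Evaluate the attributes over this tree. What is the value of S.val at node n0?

1. n0.live = "xw"  [given at root]
2. n1.key = -8  [terminal]
3. n2.fin = true  [e.key > -9]
4. n3.lab = 19  [19]
5. n4.tag = true  [A.lab > 18]
6. n4.acc = 30  [A.lab * -1 + 49]
7. n5.key = -2  [terminal]
8. n4.idx = 21  [B.acc - 9]
9. n4.depth = 16  [B.acc * 2 - 44]
10. n3.lim = "zk"  ["zk"]
11. n3.pre = 30  [B.depth + B.idx - 7]
12. n6.depth = false  [terminal]
13. n7.lim = true  [terminal]
14. n2.mk = 11  [A.pre * -2 + 71]
15. n2.ok = 20  [20]
16. n2.lab = 19  [A.pre - 11]
17. n0.mk = -1  [C.ok - 21]
18. n0.val = 29  [C.lab + 10]

29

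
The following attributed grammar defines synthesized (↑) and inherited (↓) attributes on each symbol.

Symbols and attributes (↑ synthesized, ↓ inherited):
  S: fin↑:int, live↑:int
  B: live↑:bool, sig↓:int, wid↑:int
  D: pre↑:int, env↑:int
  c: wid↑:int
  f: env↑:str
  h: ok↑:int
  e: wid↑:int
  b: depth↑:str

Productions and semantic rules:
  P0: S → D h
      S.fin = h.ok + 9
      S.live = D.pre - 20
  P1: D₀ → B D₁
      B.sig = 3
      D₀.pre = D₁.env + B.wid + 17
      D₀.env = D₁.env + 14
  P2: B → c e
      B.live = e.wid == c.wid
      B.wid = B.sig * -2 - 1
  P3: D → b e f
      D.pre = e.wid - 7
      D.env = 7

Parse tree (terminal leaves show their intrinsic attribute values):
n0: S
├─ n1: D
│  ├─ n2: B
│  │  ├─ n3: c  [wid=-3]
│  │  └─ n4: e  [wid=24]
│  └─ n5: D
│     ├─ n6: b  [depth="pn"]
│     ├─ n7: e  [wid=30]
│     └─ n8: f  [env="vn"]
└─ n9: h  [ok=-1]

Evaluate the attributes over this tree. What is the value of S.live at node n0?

1. n2.sig = 3  [3]
2. n3.wid = -3  [terminal]
3. n4.wid = 24  [terminal]
4. n2.live = false  [e.wid == c.wid]
5. n2.wid = -7  [B.sig * -2 - 1]
6. n6.depth = "pn"  [terminal]
7. n7.wid = 30  [terminal]
8. n8.env = "vn"  [terminal]
9. n5.pre = 23  [e.wid - 7]
10. n5.env = 7  [7]
11. n1.pre = 17  [D₁.env + B.wid + 17]
12. n1.env = 21  [D₁.env + 14]
13. n9.ok = -1  [terminal]
14. n0.fin = 8  [h.ok + 9]
15. n0.live = -3  [D.pre - 20]

-3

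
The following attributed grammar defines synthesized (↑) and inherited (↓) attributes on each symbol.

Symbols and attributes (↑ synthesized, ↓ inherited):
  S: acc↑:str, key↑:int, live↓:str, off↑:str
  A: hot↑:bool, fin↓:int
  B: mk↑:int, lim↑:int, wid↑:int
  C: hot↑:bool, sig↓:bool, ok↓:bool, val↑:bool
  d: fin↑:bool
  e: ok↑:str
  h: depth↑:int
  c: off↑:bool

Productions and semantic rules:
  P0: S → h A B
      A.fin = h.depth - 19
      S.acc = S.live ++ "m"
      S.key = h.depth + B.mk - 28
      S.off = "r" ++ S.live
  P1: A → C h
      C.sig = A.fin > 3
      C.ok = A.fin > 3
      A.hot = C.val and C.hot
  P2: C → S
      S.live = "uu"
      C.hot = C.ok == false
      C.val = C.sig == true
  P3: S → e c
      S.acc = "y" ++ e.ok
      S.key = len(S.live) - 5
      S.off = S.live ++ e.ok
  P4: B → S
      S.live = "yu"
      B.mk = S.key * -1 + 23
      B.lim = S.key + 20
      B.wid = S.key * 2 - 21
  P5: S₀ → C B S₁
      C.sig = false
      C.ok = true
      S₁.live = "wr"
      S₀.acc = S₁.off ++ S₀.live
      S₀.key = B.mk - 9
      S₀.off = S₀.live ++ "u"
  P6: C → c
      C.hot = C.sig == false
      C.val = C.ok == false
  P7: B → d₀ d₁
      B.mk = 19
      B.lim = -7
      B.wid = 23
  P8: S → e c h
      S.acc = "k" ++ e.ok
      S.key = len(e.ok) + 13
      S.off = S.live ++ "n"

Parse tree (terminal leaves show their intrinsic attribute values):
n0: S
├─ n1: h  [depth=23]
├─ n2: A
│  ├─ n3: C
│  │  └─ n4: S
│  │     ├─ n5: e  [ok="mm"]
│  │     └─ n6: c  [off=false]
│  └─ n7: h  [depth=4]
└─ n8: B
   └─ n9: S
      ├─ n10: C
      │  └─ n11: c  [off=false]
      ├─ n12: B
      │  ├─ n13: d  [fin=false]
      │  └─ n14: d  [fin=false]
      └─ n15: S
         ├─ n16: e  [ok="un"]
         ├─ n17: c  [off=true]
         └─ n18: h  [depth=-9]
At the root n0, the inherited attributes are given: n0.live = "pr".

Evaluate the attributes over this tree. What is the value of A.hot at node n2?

false

1. n0.live = "pr"  [given at root]
2. n1.depth = 23  [terminal]
3. n2.fin = 4  [h.depth - 19]
4. n3.sig = true  [A.fin > 3]
5. n3.ok = true  [A.fin > 3]
6. n4.live = "uu"  ["uu"]
7. n5.ok = "mm"  [terminal]
8. n6.off = false  [terminal]
9. n4.acc = "ymm"  ["y" ++ e.ok]
10. n4.key = -3  [len(S.live) - 5]
11. n4.off = "uumm"  [S.live ++ e.ok]
12. n3.hot = false  [C.ok == false]
13. n3.val = true  [C.sig == true]
14. n7.depth = 4  [terminal]
15. n2.hot = false  [C.val and C.hot]
16. n9.live = "yu"  ["yu"]
17. n10.sig = false  [false]
18. n10.ok = true  [true]
19. n11.off = false  [terminal]
20. n10.hot = true  [C.sig == false]
21. n10.val = false  [C.ok == false]
22. n13.fin = false  [terminal]
23. n14.fin = false  [terminal]
24. n12.mk = 19  [19]
25. n12.lim = -7  [-7]
26. n12.wid = 23  [23]
27. n15.live = "wr"  ["wr"]
28. n16.ok = "un"  [terminal]
29. n17.off = true  [terminal]
30. n18.depth = -9  [terminal]
31. n15.acc = "kun"  ["k" ++ e.ok]
32. n15.key = 15  [len(e.ok) + 13]
33. n15.off = "wrn"  [S.live ++ "n"]
34. n9.acc = "wrnyu"  [S₁.off ++ S₀.live]
35. n9.key = 10  [B.mk - 9]
36. n9.off = "yuu"  [S₀.live ++ "u"]
37. n8.mk = 13  [S.key * -1 + 23]
38. n8.lim = 30  [S.key + 20]
39. n8.wid = -1  [S.key * 2 - 21]
40. n0.acc = "prm"  [S.live ++ "m"]
41. n0.key = 8  [h.depth + B.mk - 28]
42. n0.off = "rpr"  ["r" ++ S.live]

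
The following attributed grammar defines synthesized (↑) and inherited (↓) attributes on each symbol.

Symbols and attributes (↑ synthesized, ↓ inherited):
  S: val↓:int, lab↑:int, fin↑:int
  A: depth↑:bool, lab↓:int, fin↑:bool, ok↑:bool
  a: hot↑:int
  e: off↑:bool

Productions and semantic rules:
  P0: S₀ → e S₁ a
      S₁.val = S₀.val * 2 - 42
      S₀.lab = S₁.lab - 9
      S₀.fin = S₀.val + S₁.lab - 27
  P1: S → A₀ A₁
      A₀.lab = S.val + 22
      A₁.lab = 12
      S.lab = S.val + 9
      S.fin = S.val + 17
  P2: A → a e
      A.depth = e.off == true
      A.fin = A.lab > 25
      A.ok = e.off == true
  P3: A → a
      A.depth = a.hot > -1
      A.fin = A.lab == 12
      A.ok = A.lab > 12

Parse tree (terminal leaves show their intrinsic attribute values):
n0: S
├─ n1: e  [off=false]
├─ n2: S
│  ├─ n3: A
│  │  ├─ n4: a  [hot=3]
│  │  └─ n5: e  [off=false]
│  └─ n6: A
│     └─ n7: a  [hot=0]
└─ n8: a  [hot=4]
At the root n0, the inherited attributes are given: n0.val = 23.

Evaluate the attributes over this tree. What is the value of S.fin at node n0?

1. n0.val = 23  [given at root]
2. n1.off = false  [terminal]
3. n2.val = 4  [S₀.val * 2 - 42]
4. n3.lab = 26  [S.val + 22]
5. n4.hot = 3  [terminal]
6. n5.off = false  [terminal]
7. n3.depth = false  [e.off == true]
8. n3.fin = true  [A.lab > 25]
9. n3.ok = false  [e.off == true]
10. n6.lab = 12  [12]
11. n7.hot = 0  [terminal]
12. n6.depth = true  [a.hot > -1]
13. n6.fin = true  [A.lab == 12]
14. n6.ok = false  [A.lab > 12]
15. n2.lab = 13  [S.val + 9]
16. n2.fin = 21  [S.val + 17]
17. n8.hot = 4  [terminal]
18. n0.lab = 4  [S₁.lab - 9]
19. n0.fin = 9  [S₀.val + S₁.lab - 27]

9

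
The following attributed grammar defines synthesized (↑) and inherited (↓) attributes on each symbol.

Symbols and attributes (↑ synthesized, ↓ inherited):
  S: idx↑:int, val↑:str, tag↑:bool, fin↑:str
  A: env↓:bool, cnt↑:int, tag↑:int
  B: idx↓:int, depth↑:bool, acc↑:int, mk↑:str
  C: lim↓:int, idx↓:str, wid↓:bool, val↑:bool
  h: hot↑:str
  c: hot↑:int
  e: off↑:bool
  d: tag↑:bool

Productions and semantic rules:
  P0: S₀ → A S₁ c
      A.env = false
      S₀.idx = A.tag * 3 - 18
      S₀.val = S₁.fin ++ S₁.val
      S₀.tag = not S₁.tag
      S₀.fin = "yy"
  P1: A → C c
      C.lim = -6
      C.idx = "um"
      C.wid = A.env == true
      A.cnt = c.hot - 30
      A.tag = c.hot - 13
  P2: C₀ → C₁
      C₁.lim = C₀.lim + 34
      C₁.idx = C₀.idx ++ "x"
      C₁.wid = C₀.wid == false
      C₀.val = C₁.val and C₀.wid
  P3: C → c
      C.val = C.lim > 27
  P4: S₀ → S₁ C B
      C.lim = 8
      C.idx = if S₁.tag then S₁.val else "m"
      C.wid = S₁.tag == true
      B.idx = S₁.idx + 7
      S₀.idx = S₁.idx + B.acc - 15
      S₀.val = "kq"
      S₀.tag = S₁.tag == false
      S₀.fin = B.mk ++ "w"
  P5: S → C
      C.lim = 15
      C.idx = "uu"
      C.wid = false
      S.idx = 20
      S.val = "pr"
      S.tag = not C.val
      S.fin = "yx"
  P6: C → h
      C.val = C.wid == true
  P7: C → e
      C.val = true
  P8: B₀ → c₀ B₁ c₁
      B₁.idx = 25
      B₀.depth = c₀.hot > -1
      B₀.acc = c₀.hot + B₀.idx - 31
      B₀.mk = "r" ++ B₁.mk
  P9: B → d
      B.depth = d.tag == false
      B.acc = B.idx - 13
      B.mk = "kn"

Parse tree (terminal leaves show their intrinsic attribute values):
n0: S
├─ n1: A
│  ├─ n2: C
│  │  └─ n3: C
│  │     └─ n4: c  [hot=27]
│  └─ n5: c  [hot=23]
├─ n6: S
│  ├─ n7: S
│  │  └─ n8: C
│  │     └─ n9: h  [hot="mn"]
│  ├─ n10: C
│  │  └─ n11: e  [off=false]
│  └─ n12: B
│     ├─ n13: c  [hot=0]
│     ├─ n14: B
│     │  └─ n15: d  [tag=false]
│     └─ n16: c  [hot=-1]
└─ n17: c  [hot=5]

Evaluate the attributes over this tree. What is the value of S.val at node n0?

1. n1.env = false  [false]
2. n2.lim = -6  [-6]
3. n2.idx = "um"  ["um"]
4. n2.wid = false  [A.env == true]
5. n3.lim = 28  [C₀.lim + 34]
6. n3.idx = "umx"  [C₀.idx ++ "x"]
7. n3.wid = true  [C₀.wid == false]
8. n4.hot = 27  [terminal]
9. n3.val = true  [C.lim > 27]
10. n2.val = false  [C₁.val and C₀.wid]
11. n5.hot = 23  [terminal]
12. n1.cnt = -7  [c.hot - 30]
13. n1.tag = 10  [c.hot - 13]
14. n8.lim = 15  [15]
15. n8.idx = "uu"  ["uu"]
16. n8.wid = false  [false]
17. n9.hot = "mn"  [terminal]
18. n8.val = false  [C.wid == true]
19. n7.idx = 20  [20]
20. n7.val = "pr"  ["pr"]
21. n7.tag = true  [not C.val]
22. n7.fin = "yx"  ["yx"]
23. n10.lim = 8  [8]
24. n10.idx = "pr"  [if S₁.tag then S₁.val else "m"]
25. n10.wid = true  [S₁.tag == true]
26. n11.off = false  [terminal]
27. n10.val = true  [true]
28. n12.idx = 27  [S₁.idx + 7]
29. n13.hot = 0  [terminal]
30. n14.idx = 25  [25]
31. n15.tag = false  [terminal]
32. n14.depth = true  [d.tag == false]
33. n14.acc = 12  [B.idx - 13]
34. n14.mk = "kn"  ["kn"]
35. n16.hot = -1  [terminal]
36. n12.depth = true  [c₀.hot > -1]
37. n12.acc = -4  [c₀.hot + B₀.idx - 31]
38. n12.mk = "rkn"  ["r" ++ B₁.mk]
39. n6.idx = 1  [S₁.idx + B.acc - 15]
40. n6.val = "kq"  ["kq"]
41. n6.tag = false  [S₁.tag == false]
42. n6.fin = "rknw"  [B.mk ++ "w"]
43. n17.hot = 5  [terminal]
44. n0.idx = 12  [A.tag * 3 - 18]
45. n0.val = "rknwkq"  [S₁.fin ++ S₁.val]
46. n0.tag = true  [not S₁.tag]
47. n0.fin = "yy"  ["yy"]

"rknwkq"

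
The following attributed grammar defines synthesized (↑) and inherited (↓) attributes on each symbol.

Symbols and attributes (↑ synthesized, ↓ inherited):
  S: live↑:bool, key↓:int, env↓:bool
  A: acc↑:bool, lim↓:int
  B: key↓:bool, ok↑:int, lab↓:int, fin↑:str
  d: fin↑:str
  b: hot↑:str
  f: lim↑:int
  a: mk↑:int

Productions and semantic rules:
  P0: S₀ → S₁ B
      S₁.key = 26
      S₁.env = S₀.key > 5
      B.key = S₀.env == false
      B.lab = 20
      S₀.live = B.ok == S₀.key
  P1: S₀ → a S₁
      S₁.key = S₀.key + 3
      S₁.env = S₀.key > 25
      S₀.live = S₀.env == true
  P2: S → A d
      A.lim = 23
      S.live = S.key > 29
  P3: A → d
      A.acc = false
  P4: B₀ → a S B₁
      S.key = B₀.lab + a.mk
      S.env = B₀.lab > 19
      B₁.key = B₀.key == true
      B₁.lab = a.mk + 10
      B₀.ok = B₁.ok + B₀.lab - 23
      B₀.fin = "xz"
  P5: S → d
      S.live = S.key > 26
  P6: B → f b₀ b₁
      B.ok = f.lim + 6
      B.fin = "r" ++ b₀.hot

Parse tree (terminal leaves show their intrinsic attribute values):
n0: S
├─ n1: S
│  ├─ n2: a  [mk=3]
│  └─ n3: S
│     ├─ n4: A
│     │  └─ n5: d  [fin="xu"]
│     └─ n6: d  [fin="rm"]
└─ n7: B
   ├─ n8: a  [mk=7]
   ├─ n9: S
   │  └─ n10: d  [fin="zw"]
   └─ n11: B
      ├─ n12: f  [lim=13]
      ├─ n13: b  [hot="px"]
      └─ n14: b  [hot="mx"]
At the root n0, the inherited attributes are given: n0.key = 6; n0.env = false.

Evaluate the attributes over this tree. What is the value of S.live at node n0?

false

1. n0.key = 6  [given at root]
2. n0.env = false  [given at root]
3. n1.key = 26  [26]
4. n1.env = true  [S₀.key > 5]
5. n2.mk = 3  [terminal]
6. n3.key = 29  [S₀.key + 3]
7. n3.env = true  [S₀.key > 25]
8. n4.lim = 23  [23]
9. n5.fin = "xu"  [terminal]
10. n4.acc = false  [false]
11. n6.fin = "rm"  [terminal]
12. n3.live = false  [S.key > 29]
13. n1.live = true  [S₀.env == true]
14. n7.key = true  [S₀.env == false]
15. n7.lab = 20  [20]
16. n8.mk = 7  [terminal]
17. n9.key = 27  [B₀.lab + a.mk]
18. n9.env = true  [B₀.lab > 19]
19. n10.fin = "zw"  [terminal]
20. n9.live = true  [S.key > 26]
21. n11.key = true  [B₀.key == true]
22. n11.lab = 17  [a.mk + 10]
23. n12.lim = 13  [terminal]
24. n13.hot = "px"  [terminal]
25. n14.hot = "mx"  [terminal]
26. n11.ok = 19  [f.lim + 6]
27. n11.fin = "rpx"  ["r" ++ b₀.hot]
28. n7.ok = 16  [B₁.ok + B₀.lab - 23]
29. n7.fin = "xz"  ["xz"]
30. n0.live = false  [B.ok == S₀.key]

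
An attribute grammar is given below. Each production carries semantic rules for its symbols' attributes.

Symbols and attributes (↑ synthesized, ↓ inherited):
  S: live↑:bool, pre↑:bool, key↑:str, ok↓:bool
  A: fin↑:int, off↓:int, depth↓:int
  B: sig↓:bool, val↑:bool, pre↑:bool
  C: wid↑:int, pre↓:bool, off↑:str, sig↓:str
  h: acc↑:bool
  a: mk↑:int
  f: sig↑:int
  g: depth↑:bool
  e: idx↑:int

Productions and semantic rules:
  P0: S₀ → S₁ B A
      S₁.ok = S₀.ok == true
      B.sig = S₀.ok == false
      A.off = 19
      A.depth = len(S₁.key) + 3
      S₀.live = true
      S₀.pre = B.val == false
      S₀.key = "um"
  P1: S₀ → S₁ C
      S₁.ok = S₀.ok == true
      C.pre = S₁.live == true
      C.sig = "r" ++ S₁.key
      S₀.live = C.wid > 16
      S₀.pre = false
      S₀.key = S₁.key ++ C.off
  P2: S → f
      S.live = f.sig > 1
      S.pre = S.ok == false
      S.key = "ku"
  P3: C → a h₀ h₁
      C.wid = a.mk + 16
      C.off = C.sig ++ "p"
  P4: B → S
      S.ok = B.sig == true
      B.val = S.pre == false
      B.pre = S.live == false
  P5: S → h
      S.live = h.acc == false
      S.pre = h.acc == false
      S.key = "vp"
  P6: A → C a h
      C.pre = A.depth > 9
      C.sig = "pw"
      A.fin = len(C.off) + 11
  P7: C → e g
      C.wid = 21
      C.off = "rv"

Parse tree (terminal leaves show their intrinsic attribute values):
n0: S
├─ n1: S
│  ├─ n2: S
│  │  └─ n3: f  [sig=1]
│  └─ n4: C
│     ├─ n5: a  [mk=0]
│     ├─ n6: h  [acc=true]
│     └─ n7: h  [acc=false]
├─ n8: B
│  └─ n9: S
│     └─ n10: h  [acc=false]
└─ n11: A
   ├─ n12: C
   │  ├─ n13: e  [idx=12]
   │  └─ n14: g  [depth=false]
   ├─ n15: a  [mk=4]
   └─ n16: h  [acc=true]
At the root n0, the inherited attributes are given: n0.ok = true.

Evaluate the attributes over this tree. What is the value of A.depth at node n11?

1. n0.ok = true  [given at root]
2. n1.ok = true  [S₀.ok == true]
3. n2.ok = true  [S₀.ok == true]
4. n3.sig = 1  [terminal]
5. n2.live = false  [f.sig > 1]
6. n2.pre = false  [S.ok == false]
7. n2.key = "ku"  ["ku"]
8. n4.pre = false  [S₁.live == true]
9. n4.sig = "rku"  ["r" ++ S₁.key]
10. n5.mk = 0  [terminal]
11. n6.acc = true  [terminal]
12. n7.acc = false  [terminal]
13. n4.wid = 16  [a.mk + 16]
14. n4.off = "rkup"  [C.sig ++ "p"]
15. n1.live = false  [C.wid > 16]
16. n1.pre = false  [false]
17. n1.key = "kurkup"  [S₁.key ++ C.off]
18. n8.sig = false  [S₀.ok == false]
19. n9.ok = false  [B.sig == true]
20. n10.acc = false  [terminal]
21. n9.live = true  [h.acc == false]
22. n9.pre = true  [h.acc == false]
23. n9.key = "vp"  ["vp"]
24. n8.val = false  [S.pre == false]
25. n8.pre = false  [S.live == false]
26. n11.off = 19  [19]
27. n11.depth = 9  [len(S₁.key) + 3]
28. n12.pre = false  [A.depth > 9]
29. n12.sig = "pw"  ["pw"]
30. n13.idx = 12  [terminal]
31. n14.depth = false  [terminal]
32. n12.wid = 21  [21]
33. n12.off = "rv"  ["rv"]
34. n15.mk = 4  [terminal]
35. n16.acc = true  [terminal]
36. n11.fin = 13  [len(C.off) + 11]
37. n0.live = true  [true]
38. n0.pre = true  [B.val == false]
39. n0.key = "um"  ["um"]

9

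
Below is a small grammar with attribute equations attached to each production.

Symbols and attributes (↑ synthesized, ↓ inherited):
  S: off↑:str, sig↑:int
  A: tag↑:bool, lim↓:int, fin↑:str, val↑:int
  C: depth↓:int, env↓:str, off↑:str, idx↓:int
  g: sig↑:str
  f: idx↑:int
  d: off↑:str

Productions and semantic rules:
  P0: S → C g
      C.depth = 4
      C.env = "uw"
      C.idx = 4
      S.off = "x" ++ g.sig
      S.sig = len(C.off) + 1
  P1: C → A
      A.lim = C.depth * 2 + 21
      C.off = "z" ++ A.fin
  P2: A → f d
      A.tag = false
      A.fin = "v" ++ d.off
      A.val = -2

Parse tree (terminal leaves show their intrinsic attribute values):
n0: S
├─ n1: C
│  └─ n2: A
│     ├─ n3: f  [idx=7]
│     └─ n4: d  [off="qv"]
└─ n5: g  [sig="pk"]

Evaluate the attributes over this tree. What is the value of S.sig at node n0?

1. n1.depth = 4  [4]
2. n1.env = "uw"  ["uw"]
3. n1.idx = 4  [4]
4. n2.lim = 29  [C.depth * 2 + 21]
5. n3.idx = 7  [terminal]
6. n4.off = "qv"  [terminal]
7. n2.tag = false  [false]
8. n2.fin = "vqv"  ["v" ++ d.off]
9. n2.val = -2  [-2]
10. n1.off = "zvqv"  ["z" ++ A.fin]
11. n5.sig = "pk"  [terminal]
12. n0.off = "xpk"  ["x" ++ g.sig]
13. n0.sig = 5  [len(C.off) + 1]

5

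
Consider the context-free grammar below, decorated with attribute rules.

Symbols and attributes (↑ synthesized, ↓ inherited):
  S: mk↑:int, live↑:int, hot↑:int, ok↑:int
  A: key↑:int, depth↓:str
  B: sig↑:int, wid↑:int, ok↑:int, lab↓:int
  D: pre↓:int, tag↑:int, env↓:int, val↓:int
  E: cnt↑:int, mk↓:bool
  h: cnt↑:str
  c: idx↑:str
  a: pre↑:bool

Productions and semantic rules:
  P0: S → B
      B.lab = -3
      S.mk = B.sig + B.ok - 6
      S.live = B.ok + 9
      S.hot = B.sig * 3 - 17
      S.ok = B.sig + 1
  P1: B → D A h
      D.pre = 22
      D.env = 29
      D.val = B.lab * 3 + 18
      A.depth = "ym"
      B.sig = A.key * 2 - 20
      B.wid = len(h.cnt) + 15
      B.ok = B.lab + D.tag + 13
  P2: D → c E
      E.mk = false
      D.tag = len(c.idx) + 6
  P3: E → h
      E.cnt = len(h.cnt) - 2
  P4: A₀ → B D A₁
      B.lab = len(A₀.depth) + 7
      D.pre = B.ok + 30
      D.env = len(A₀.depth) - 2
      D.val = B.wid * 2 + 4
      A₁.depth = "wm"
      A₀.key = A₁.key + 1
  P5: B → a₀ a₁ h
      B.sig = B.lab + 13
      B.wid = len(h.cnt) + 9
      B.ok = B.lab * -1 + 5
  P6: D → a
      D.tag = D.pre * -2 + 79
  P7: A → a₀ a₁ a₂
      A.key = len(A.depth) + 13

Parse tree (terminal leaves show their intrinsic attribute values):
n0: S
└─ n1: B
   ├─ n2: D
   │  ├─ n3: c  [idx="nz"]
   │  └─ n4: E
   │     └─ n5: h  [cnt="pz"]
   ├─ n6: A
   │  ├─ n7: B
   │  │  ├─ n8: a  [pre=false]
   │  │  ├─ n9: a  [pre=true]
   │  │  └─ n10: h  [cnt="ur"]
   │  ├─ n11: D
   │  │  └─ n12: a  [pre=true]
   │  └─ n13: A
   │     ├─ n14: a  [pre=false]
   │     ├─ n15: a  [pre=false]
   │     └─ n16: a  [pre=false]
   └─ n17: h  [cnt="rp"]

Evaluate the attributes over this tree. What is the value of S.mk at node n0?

1. n1.lab = -3  [-3]
2. n2.pre = 22  [22]
3. n2.env = 29  [29]
4. n2.val = 9  [B.lab * 3 + 18]
5. n3.idx = "nz"  [terminal]
6. n4.mk = false  [false]
7. n5.cnt = "pz"  [terminal]
8. n4.cnt = 0  [len(h.cnt) - 2]
9. n2.tag = 8  [len(c.idx) + 6]
10. n6.depth = "ym"  ["ym"]
11. n7.lab = 9  [len(A₀.depth) + 7]
12. n8.pre = false  [terminal]
13. n9.pre = true  [terminal]
14. n10.cnt = "ur"  [terminal]
15. n7.sig = 22  [B.lab + 13]
16. n7.wid = 11  [len(h.cnt) + 9]
17. n7.ok = -4  [B.lab * -1 + 5]
18. n11.pre = 26  [B.ok + 30]
19. n11.env = 0  [len(A₀.depth) - 2]
20. n11.val = 26  [B.wid * 2 + 4]
21. n12.pre = true  [terminal]
22. n11.tag = 27  [D.pre * -2 + 79]
23. n13.depth = "wm"  ["wm"]
24. n14.pre = false  [terminal]
25. n15.pre = false  [terminal]
26. n16.pre = false  [terminal]
27. n13.key = 15  [len(A.depth) + 13]
28. n6.key = 16  [A₁.key + 1]
29. n17.cnt = "rp"  [terminal]
30. n1.sig = 12  [A.key * 2 - 20]
31. n1.wid = 17  [len(h.cnt) + 15]
32. n1.ok = 18  [B.lab + D.tag + 13]
33. n0.mk = 24  [B.sig + B.ok - 6]
34. n0.live = 27  [B.ok + 9]
35. n0.hot = 19  [B.sig * 3 - 17]
36. n0.ok = 13  [B.sig + 1]

24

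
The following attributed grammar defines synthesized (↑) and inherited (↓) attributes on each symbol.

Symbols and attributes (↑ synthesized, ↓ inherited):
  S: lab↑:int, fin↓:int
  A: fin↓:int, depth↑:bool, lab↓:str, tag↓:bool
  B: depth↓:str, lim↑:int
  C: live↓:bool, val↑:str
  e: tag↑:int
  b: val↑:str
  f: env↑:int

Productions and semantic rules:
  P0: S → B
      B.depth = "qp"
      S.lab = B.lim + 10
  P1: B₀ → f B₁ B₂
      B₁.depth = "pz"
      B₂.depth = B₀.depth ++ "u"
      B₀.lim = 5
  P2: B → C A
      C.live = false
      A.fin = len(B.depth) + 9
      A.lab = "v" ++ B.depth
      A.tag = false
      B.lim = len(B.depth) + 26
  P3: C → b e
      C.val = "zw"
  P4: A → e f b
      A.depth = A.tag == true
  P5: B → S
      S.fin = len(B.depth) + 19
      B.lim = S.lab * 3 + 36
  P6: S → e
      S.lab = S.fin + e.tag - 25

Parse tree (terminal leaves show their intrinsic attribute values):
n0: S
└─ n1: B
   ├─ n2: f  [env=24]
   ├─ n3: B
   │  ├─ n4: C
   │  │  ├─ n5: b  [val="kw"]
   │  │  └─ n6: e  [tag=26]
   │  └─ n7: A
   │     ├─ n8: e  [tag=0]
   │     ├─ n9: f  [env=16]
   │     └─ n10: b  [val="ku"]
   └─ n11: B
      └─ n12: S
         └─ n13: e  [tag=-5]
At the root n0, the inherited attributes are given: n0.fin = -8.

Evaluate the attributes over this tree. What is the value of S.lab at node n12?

-8

1. n0.fin = -8  [given at root]
2. n1.depth = "qp"  ["qp"]
3. n2.env = 24  [terminal]
4. n3.depth = "pz"  ["pz"]
5. n4.live = false  [false]
6. n5.val = "kw"  [terminal]
7. n6.tag = 26  [terminal]
8. n4.val = "zw"  ["zw"]
9. n7.fin = 11  [len(B.depth) + 9]
10. n7.lab = "vpz"  ["v" ++ B.depth]
11. n7.tag = false  [false]
12. n8.tag = 0  [terminal]
13. n9.env = 16  [terminal]
14. n10.val = "ku"  [terminal]
15. n7.depth = false  [A.tag == true]
16. n3.lim = 28  [len(B.depth) + 26]
17. n11.depth = "qpu"  [B₀.depth ++ "u"]
18. n12.fin = 22  [len(B.depth) + 19]
19. n13.tag = -5  [terminal]
20. n12.lab = -8  [S.fin + e.tag - 25]
21. n11.lim = 12  [S.lab * 3 + 36]
22. n1.lim = 5  [5]
23. n0.lab = 15  [B.lim + 10]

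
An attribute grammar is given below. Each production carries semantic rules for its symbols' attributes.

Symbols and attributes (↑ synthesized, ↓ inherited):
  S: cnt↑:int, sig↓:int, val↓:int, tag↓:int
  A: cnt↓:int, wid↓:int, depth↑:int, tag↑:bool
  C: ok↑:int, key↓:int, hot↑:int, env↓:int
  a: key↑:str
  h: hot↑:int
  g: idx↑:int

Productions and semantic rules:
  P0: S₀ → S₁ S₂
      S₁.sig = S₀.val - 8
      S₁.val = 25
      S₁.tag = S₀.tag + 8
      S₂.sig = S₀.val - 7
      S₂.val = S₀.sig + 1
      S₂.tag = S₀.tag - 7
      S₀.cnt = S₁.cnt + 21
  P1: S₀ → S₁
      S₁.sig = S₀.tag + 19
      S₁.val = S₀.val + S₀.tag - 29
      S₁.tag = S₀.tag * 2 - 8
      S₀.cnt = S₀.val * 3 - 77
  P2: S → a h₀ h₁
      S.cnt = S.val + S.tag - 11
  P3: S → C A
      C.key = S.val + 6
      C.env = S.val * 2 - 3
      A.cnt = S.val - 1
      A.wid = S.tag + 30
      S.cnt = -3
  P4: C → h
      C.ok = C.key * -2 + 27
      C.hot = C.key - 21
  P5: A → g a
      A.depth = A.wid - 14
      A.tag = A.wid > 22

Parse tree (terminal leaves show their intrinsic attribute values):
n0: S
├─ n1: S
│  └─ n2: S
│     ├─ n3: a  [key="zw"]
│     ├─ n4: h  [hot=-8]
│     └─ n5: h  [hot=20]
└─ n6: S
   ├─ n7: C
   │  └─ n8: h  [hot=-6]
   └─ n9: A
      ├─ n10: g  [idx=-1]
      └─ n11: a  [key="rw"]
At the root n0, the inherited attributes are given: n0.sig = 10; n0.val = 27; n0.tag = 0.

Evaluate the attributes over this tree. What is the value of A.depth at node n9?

1. n0.sig = 10  [given at root]
2. n0.val = 27  [given at root]
3. n0.tag = 0  [given at root]
4. n1.sig = 19  [S₀.val - 8]
5. n1.val = 25  [25]
6. n1.tag = 8  [S₀.tag + 8]
7. n2.sig = 27  [S₀.tag + 19]
8. n2.val = 4  [S₀.val + S₀.tag - 29]
9. n2.tag = 8  [S₀.tag * 2 - 8]
10. n3.key = "zw"  [terminal]
11. n4.hot = -8  [terminal]
12. n5.hot = 20  [terminal]
13. n2.cnt = 1  [S.val + S.tag - 11]
14. n1.cnt = -2  [S₀.val * 3 - 77]
15. n6.sig = 20  [S₀.val - 7]
16. n6.val = 11  [S₀.sig + 1]
17. n6.tag = -7  [S₀.tag - 7]
18. n7.key = 17  [S.val + 6]
19. n7.env = 19  [S.val * 2 - 3]
20. n8.hot = -6  [terminal]
21. n7.ok = -7  [C.key * -2 + 27]
22. n7.hot = -4  [C.key - 21]
23. n9.cnt = 10  [S.val - 1]
24. n9.wid = 23  [S.tag + 30]
25. n10.idx = -1  [terminal]
26. n11.key = "rw"  [terminal]
27. n9.depth = 9  [A.wid - 14]
28. n9.tag = true  [A.wid > 22]
29. n6.cnt = -3  [-3]
30. n0.cnt = 19  [S₁.cnt + 21]

9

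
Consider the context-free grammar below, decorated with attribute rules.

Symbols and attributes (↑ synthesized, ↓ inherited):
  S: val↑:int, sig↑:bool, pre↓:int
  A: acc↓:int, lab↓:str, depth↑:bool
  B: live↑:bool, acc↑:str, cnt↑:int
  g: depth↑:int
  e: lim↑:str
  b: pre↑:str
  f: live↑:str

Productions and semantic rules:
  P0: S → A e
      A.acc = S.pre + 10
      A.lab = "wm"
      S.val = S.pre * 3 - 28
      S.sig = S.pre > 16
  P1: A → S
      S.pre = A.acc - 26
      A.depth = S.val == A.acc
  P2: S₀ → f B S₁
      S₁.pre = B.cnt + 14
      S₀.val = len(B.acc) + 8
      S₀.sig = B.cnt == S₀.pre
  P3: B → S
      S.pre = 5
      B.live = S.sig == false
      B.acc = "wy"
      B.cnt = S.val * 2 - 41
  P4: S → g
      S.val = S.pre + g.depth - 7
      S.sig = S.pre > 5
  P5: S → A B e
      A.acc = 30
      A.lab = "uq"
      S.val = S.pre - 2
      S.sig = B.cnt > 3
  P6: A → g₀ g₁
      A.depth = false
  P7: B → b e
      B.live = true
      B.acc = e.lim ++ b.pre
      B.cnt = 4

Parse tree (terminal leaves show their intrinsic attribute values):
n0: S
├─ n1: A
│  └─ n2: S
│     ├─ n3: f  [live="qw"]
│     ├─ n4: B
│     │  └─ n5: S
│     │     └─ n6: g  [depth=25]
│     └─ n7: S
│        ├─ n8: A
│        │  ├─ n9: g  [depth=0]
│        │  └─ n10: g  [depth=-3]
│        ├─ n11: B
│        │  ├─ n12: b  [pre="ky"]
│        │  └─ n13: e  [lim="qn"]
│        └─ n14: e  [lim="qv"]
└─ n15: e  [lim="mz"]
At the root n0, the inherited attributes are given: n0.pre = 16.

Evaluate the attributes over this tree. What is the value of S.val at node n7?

17

1. n0.pre = 16  [given at root]
2. n1.acc = 26  [S.pre + 10]
3. n1.lab = "wm"  ["wm"]
4. n2.pre = 0  [A.acc - 26]
5. n3.live = "qw"  [terminal]
6. n5.pre = 5  [5]
7. n6.depth = 25  [terminal]
8. n5.val = 23  [S.pre + g.depth - 7]
9. n5.sig = false  [S.pre > 5]
10. n4.live = true  [S.sig == false]
11. n4.acc = "wy"  ["wy"]
12. n4.cnt = 5  [S.val * 2 - 41]
13. n7.pre = 19  [B.cnt + 14]
14. n8.acc = 30  [30]
15. n8.lab = "uq"  ["uq"]
16. n9.depth = 0  [terminal]
17. n10.depth = -3  [terminal]
18. n8.depth = false  [false]
19. n12.pre = "ky"  [terminal]
20. n13.lim = "qn"  [terminal]
21. n11.live = true  [true]
22. n11.acc = "qnky"  [e.lim ++ b.pre]
23. n11.cnt = 4  [4]
24. n14.lim = "qv"  [terminal]
25. n7.val = 17  [S.pre - 2]
26. n7.sig = true  [B.cnt > 3]
27. n2.val = 10  [len(B.acc) + 8]
28. n2.sig = false  [B.cnt == S₀.pre]
29. n1.depth = false  [S.val == A.acc]
30. n15.lim = "mz"  [terminal]
31. n0.val = 20  [S.pre * 3 - 28]
32. n0.sig = false  [S.pre > 16]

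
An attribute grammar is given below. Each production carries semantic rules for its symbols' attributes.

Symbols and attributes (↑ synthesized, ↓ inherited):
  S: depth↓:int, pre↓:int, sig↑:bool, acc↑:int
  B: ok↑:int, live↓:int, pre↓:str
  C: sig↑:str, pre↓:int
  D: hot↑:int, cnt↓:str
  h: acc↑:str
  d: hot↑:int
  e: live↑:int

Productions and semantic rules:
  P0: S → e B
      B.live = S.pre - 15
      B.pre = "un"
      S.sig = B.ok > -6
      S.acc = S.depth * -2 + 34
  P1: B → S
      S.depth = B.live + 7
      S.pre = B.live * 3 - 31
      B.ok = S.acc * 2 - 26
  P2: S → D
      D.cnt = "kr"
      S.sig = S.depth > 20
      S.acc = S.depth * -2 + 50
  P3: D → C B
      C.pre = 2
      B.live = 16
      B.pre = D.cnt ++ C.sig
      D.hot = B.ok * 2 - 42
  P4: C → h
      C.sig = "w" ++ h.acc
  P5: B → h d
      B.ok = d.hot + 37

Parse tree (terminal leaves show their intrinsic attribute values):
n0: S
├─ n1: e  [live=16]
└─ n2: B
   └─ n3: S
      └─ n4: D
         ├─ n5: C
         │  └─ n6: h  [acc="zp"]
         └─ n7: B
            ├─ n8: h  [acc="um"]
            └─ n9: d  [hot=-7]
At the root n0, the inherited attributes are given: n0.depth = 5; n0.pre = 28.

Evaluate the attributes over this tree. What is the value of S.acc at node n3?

10

1. n0.depth = 5  [given at root]
2. n0.pre = 28  [given at root]
3. n1.live = 16  [terminal]
4. n2.live = 13  [S.pre - 15]
5. n2.pre = "un"  ["un"]
6. n3.depth = 20  [B.live + 7]
7. n3.pre = 8  [B.live * 3 - 31]
8. n4.cnt = "kr"  ["kr"]
9. n5.pre = 2  [2]
10. n6.acc = "zp"  [terminal]
11. n5.sig = "wzp"  ["w" ++ h.acc]
12. n7.live = 16  [16]
13. n7.pre = "krwzp"  [D.cnt ++ C.sig]
14. n8.acc = "um"  [terminal]
15. n9.hot = -7  [terminal]
16. n7.ok = 30  [d.hot + 37]
17. n4.hot = 18  [B.ok * 2 - 42]
18. n3.sig = false  [S.depth > 20]
19. n3.acc = 10  [S.depth * -2 + 50]
20. n2.ok = -6  [S.acc * 2 - 26]
21. n0.sig = false  [B.ok > -6]
22. n0.acc = 24  [S.depth * -2 + 34]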